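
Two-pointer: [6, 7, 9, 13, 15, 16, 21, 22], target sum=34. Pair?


Two pointers: lo=0, hi=7
Found pair: (13, 21) summing to 34


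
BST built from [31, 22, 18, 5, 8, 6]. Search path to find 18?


BST root = 31
Search for 18: compare at each node
Path: [31, 22, 18]


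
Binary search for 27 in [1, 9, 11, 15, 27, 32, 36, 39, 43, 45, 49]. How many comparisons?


Search for 27:
[0,10] mid=5 arr[5]=32
[0,4] mid=2 arr[2]=11
[3,4] mid=3 arr[3]=15
[4,4] mid=4 arr[4]=27
Total: 4 comparisons


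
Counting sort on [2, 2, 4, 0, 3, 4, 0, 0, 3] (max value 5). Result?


Count array: [3, 0, 2, 2, 2, 0]
Reconstruct: [0, 0, 0, 2, 2, 3, 3, 4, 4]


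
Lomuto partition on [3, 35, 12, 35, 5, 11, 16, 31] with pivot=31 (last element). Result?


Elements <= 31 go left of pivot.
Result: [3, 12, 5, 11, 16, 31, 35, 35], pivot at index 5


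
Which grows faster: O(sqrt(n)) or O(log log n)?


double-logarithmic grows slower than sublinear
O(log log n) is asymptotically smaller; O(sqrt(n)) grows faster


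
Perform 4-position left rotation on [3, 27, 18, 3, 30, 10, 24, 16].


Left rotate by 4: [30, 10, 24, 16, 3, 27, 18, 3]


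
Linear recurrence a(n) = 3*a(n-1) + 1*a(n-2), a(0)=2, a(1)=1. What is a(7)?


Build bottom-up:
...a(5)=175, a(6)=578, a(7)=3*578+1*175=1909


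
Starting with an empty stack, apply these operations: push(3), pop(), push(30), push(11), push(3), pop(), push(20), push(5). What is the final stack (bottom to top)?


push(3) -> [3]
pop() returns 3 -> []
push(30) -> [30]
push(11) -> [30, 11]
push(3) -> [30, 11, 3]
pop() returns 3 -> [30, 11]
push(20) -> [30, 11, 20]
push(5) -> [30, 11, 20, 5]
Final stack (bottom to top): [30, 11, 20, 5]


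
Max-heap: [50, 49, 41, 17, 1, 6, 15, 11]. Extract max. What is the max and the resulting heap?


Max = 50
Replace root with last, heapify down
Resulting heap: [49, 17, 41, 11, 1, 6, 15]


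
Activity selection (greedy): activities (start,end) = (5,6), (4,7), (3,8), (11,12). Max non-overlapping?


Greedy: pick earliest-ending, then skip overlaps.
Selected (2 activities): [(5, 6), (11, 12)]


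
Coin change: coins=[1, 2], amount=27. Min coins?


dp[0]=0; dp[i]=1+min(dp[i-c] for c in coins)
...dp[22]=11, dp[23]=12, dp[24]=12, dp[25]=13, dp[26]=13, dp[27]=14
Minimum coins for 27 = 14


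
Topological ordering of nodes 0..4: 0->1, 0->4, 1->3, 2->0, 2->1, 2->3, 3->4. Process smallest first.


Kahn's algorithm, process smallest node first
Order: [2, 0, 1, 3, 4]


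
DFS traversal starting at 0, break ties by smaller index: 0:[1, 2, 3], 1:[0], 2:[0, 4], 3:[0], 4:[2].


DFS stack-based: start with [0]
Visit order: [0, 1, 2, 4, 3]


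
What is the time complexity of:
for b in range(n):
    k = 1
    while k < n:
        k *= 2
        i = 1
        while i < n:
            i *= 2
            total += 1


Per nesting level: O(n) * O(log n) * O(log n) = O(n (log n)^2)
Complexity: O(n (log n)^2)


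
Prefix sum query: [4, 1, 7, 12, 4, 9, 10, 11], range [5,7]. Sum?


Prefix sums: [0, 4, 5, 12, 24, 28, 37, 47, 58]
Sum[5..7] = prefix[8] - prefix[5] = 58 - 28 = 30


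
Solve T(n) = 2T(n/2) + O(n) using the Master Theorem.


a=2, b=2, c=1. log_2(2)=1 = c=1. Case 2: O(n^c log n) = O(n log n)
Complexity: O(n log n)


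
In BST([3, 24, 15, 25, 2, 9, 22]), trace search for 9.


BST root = 3
Search for 9: compare at each node
Path: [3, 24, 15, 9]


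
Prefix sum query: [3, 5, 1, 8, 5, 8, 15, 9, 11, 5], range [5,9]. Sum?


Prefix sums: [0, 3, 8, 9, 17, 22, 30, 45, 54, 65, 70]
Sum[5..9] = prefix[10] - prefix[5] = 70 - 22 = 48


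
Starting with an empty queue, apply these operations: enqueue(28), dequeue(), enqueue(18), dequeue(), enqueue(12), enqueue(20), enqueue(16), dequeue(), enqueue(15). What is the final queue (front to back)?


enqueue(28) -> [28]
dequeue() returns 28 -> []
enqueue(18) -> [18]
dequeue() returns 18 -> []
enqueue(12) -> [12]
enqueue(20) -> [12, 20]
enqueue(16) -> [12, 20, 16]
dequeue() returns 12 -> [20, 16]
enqueue(15) -> [20, 16, 15]
Final queue (front to back): [20, 16, 15]


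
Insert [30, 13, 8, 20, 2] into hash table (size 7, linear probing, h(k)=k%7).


Insertions: 30->slot 2; 13->slot 6; 8->slot 1; 20->slot 0; 2->slot 3
Table: [20, 8, 30, 2, None, None, 13]


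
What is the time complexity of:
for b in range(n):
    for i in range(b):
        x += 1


Per nesting level: O(n) * O(n) [triangular over b] = O(n^2)
Complexity: O(n^2)


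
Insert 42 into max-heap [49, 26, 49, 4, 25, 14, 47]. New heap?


Append 42: [49, 26, 49, 4, 25, 14, 47, 42]
Bubble up: swap idx 7(42) with idx 3(4); swap idx 3(42) with idx 1(26)
Result: [49, 42, 49, 26, 25, 14, 47, 4]


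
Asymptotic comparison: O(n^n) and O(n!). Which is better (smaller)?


factorial grows slower than n^n
O(n!) is asymptotically smaller; O(n^n) grows faster


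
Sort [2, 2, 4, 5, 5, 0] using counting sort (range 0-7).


Count array: [1, 0, 2, 0, 1, 2, 0, 0]
Reconstruct: [0, 2, 2, 4, 5, 5]


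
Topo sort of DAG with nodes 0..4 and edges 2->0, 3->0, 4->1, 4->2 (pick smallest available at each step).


Kahn's algorithm, process smallest node first
Order: [3, 4, 1, 2, 0]


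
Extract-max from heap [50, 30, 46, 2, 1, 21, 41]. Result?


Max = 50
Replace root with last, heapify down
Resulting heap: [46, 30, 41, 2, 1, 21]


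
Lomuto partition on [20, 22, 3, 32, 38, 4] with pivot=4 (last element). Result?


Elements <= 4 go left of pivot.
Result: [3, 4, 20, 32, 38, 22], pivot at index 1


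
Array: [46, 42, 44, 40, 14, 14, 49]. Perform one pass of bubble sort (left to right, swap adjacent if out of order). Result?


After one pass: [42, 44, 40, 14, 14, 46, 49]


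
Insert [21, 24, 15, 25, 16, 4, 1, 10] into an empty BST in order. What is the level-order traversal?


Root = 21; build tree by BST insertion.
Level-Order traversal: [21, 15, 24, 4, 16, 25, 1, 10]


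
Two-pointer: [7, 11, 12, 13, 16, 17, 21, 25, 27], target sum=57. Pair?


Two pointers: lo=0, hi=8
No pair sums to 57


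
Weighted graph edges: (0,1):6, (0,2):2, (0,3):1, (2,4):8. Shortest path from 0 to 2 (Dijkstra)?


Dijkstra from 0:
Distances: {0: 0, 1: 6, 2: 2, 3: 1, 4: 10}
Shortest distance to 2 = 2, path = [0, 2]


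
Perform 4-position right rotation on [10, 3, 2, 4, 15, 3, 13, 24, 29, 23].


Right rotate by 4: [13, 24, 29, 23, 10, 3, 2, 4, 15, 3]


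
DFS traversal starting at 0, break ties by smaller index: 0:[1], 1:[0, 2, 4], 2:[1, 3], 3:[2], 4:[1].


DFS stack-based: start with [0]
Visit order: [0, 1, 2, 3, 4]


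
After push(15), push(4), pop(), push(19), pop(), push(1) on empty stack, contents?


push(15) -> [15]
push(4) -> [15, 4]
pop() returns 4 -> [15]
push(19) -> [15, 19]
pop() returns 19 -> [15]
push(1) -> [15, 1]
Final stack (bottom to top): [15, 1]


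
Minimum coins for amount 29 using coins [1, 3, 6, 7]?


dp[0]=0; dp[i]=1+min(dp[i-c] for c in coins)
...dp[24]=4, dp[25]=4, dp[26]=4, dp[27]=4, dp[28]=4, dp[29]=5
Minimum coins for 29 = 5


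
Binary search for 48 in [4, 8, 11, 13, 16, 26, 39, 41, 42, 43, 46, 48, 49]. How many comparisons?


Search for 48:
[0,12] mid=6 arr[6]=39
[7,12] mid=9 arr[9]=43
[10,12] mid=11 arr[11]=48
Total: 3 comparisons


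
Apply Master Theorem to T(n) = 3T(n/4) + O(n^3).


a=3, b=4, c=3. log_4(3)=0.792 < c=3. Case 3: O(n^c) = O(n^3)
Complexity: O(n^3)


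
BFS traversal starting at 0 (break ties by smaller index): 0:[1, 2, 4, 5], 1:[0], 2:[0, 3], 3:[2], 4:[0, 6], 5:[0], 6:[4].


BFS queue: start with [0]
Visit order: [0, 1, 2, 4, 5, 3, 6]


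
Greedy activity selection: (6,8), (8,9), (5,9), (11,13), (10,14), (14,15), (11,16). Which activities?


Greedy: pick earliest-ending, then skip overlaps.
Selected (4 activities): [(6, 8), (8, 9), (11, 13), (14, 15)]


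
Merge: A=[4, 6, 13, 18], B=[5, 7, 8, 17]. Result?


Compare heads, take smaller each step.
Merged: [4, 5, 6, 7, 8, 13, 17, 18]


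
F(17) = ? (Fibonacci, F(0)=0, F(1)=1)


F(n)=F(n-1)+F(n-2)
...F(15)=610, F(16)=987, F(17)=1597


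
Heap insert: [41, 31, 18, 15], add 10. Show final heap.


Append 10: [41, 31, 18, 15, 10]
Bubble up: no swaps needed
Result: [41, 31, 18, 15, 10]


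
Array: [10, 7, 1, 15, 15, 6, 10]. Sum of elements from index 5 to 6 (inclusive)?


Prefix sums: [0, 10, 17, 18, 33, 48, 54, 64]
Sum[5..6] = prefix[7] - prefix[5] = 64 - 48 = 16


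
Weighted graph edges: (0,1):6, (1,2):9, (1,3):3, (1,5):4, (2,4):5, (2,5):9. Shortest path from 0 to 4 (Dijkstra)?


Dijkstra from 0:
Distances: {0: 0, 1: 6, 2: 15, 3: 9, 4: 20, 5: 10}
Shortest distance to 4 = 20, path = [0, 1, 2, 4]


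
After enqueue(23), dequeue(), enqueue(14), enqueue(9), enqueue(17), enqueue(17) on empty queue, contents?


enqueue(23) -> [23]
dequeue() returns 23 -> []
enqueue(14) -> [14]
enqueue(9) -> [14, 9]
enqueue(17) -> [14, 9, 17]
enqueue(17) -> [14, 9, 17, 17]
Final queue (front to back): [14, 9, 17, 17]


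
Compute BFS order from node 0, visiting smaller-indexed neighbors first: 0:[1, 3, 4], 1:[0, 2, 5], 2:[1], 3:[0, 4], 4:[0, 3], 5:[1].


BFS queue: start with [0]
Visit order: [0, 1, 3, 4, 2, 5]


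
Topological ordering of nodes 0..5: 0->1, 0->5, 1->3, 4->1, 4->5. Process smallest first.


Kahn's algorithm, process smallest node first
Order: [0, 2, 4, 1, 3, 5]


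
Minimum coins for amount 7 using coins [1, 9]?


dp[0]=0; dp[i]=1+min(dp[i-c] for c in coins)
...dp[2]=2, dp[3]=3, dp[4]=4, dp[5]=5, dp[6]=6, dp[7]=7
Minimum coins for 7 = 7


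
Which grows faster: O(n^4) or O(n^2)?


quadratic grows slower than quartic
O(n^2) is asymptotically smaller; O(n^4) grows faster


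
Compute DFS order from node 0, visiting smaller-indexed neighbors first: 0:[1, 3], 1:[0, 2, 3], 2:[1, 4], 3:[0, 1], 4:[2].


DFS stack-based: start with [0]
Visit order: [0, 1, 2, 4, 3]


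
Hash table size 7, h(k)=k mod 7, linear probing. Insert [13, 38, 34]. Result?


Insertions: 13->slot 6; 38->slot 3; 34->slot 0
Table: [34, None, None, 38, None, None, 13]


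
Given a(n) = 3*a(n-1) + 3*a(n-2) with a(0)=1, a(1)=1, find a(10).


Build bottom-up:
...a(8)=16686, a(9)=63261, a(10)=3*63261+3*16686=239841


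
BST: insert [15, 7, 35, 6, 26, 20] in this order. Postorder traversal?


Root = 15; build tree by BST insertion.
Postorder traversal: [6, 7, 20, 26, 35, 15]


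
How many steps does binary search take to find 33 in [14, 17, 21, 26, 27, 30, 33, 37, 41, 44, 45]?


Search for 33:
[0,10] mid=5 arr[5]=30
[6,10] mid=8 arr[8]=41
[6,7] mid=6 arr[6]=33
Total: 3 comparisons


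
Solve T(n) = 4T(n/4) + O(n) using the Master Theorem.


a=4, b=4, c=1. log_4(4)=1 = c=1. Case 2: O(n^c log n) = O(n log n)
Complexity: O(n log n)


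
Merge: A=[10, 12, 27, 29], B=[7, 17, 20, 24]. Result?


Compare heads, take smaller each step.
Merged: [7, 10, 12, 17, 20, 24, 27, 29]


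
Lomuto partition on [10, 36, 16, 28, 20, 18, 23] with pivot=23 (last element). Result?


Elements <= 23 go left of pivot.
Result: [10, 16, 20, 18, 23, 28, 36], pivot at index 4


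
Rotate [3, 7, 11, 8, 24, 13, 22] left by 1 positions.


Left rotate by 1: [7, 11, 8, 24, 13, 22, 3]


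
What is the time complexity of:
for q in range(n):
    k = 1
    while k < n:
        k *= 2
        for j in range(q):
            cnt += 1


Per nesting level: O(n) * O(log n) * O(n) [triangular over q] = O(n^2 log n)
Complexity: O(n^2 log n)


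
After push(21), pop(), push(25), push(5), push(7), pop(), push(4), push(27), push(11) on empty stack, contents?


push(21) -> [21]
pop() returns 21 -> []
push(25) -> [25]
push(5) -> [25, 5]
push(7) -> [25, 5, 7]
pop() returns 7 -> [25, 5]
push(4) -> [25, 5, 4]
push(27) -> [25, 5, 4, 27]
push(11) -> [25, 5, 4, 27, 11]
Final stack (bottom to top): [25, 5, 4, 27, 11]


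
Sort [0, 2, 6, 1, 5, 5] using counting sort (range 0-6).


Count array: [1, 1, 1, 0, 0, 2, 1]
Reconstruct: [0, 1, 2, 5, 5, 6]


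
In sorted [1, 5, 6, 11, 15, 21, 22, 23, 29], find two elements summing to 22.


Two pointers: lo=0, hi=8
Found pair: (1, 21) summing to 22


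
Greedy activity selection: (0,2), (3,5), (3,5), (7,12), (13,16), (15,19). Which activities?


Greedy: pick earliest-ending, then skip overlaps.
Selected (4 activities): [(0, 2), (3, 5), (7, 12), (13, 16)]


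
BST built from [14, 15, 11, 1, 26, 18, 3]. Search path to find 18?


BST root = 14
Search for 18: compare at each node
Path: [14, 15, 26, 18]


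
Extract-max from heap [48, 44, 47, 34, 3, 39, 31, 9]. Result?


Max = 48
Replace root with last, heapify down
Resulting heap: [47, 44, 39, 34, 3, 9, 31]


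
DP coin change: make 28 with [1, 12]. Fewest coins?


dp[0]=0; dp[i]=1+min(dp[i-c] for c in coins)
...dp[23]=12, dp[24]=2, dp[25]=3, dp[26]=4, dp[27]=5, dp[28]=6
Minimum coins for 28 = 6


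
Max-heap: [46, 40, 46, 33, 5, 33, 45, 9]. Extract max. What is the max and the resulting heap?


Max = 46
Replace root with last, heapify down
Resulting heap: [46, 40, 45, 33, 5, 33, 9]


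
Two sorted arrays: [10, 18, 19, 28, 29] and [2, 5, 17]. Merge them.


Compare heads, take smaller each step.
Merged: [2, 5, 10, 17, 18, 19, 28, 29]


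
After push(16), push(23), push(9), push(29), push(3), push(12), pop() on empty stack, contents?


push(16) -> [16]
push(23) -> [16, 23]
push(9) -> [16, 23, 9]
push(29) -> [16, 23, 9, 29]
push(3) -> [16, 23, 9, 29, 3]
push(12) -> [16, 23, 9, 29, 3, 12]
pop() returns 12 -> [16, 23, 9, 29, 3]
Final stack (bottom to top): [16, 23, 9, 29, 3]


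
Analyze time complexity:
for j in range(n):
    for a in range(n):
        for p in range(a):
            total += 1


Per nesting level: O(n) * O(n) * O(n) [triangular over a] = O(n^3)
Complexity: O(n^3)


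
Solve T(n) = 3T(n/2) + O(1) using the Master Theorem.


a=3, b=2, c=0. log_2(3)=1.585 > c=0. Case 1: O(n^log_b(a)) = O(n^1.585)
Complexity: O(n^1.585)


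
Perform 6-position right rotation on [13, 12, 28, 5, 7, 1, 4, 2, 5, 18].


Right rotate by 6: [7, 1, 4, 2, 5, 18, 13, 12, 28, 5]


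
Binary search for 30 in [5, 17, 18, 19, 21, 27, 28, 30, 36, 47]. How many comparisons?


Search for 30:
[0,9] mid=4 arr[4]=21
[5,9] mid=7 arr[7]=30
Total: 2 comparisons


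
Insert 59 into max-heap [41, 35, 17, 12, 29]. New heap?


Append 59: [41, 35, 17, 12, 29, 59]
Bubble up: swap idx 5(59) with idx 2(17); swap idx 2(59) with idx 0(41)
Result: [59, 35, 41, 12, 29, 17]


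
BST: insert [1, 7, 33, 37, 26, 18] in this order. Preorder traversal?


Root = 1; build tree by BST insertion.
Preorder traversal: [1, 7, 33, 26, 18, 37]


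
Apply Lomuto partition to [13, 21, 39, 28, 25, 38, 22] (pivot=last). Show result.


Elements <= 22 go left of pivot.
Result: [13, 21, 22, 28, 25, 38, 39], pivot at index 2


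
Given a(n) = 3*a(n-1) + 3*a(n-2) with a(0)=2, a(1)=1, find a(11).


Build bottom-up:
...a(9)=91206, a(10)=345789, a(11)=3*345789+3*91206=1310985


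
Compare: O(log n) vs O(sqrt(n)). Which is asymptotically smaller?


logarithmic grows slower than sublinear
O(log n) is asymptotically smaller; O(sqrt(n)) grows faster


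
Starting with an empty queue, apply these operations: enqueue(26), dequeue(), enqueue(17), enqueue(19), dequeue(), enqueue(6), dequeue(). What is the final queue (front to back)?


enqueue(26) -> [26]
dequeue() returns 26 -> []
enqueue(17) -> [17]
enqueue(19) -> [17, 19]
dequeue() returns 17 -> [19]
enqueue(6) -> [19, 6]
dequeue() returns 19 -> [6]
Final queue (front to back): [6]


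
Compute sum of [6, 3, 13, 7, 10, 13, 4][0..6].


Prefix sums: [0, 6, 9, 22, 29, 39, 52, 56]
Sum[0..6] = prefix[7] - prefix[0] = 56 - 0 = 56


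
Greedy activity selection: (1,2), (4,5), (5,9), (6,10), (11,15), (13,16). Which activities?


Greedy: pick earliest-ending, then skip overlaps.
Selected (4 activities): [(1, 2), (4, 5), (5, 9), (11, 15)]


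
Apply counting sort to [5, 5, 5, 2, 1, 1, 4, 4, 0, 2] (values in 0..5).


Count array: [1, 2, 2, 0, 2, 3]
Reconstruct: [0, 1, 1, 2, 2, 4, 4, 5, 5, 5]


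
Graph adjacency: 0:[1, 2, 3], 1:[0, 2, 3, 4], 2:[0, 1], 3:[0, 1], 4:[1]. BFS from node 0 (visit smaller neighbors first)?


BFS queue: start with [0]
Visit order: [0, 1, 2, 3, 4]


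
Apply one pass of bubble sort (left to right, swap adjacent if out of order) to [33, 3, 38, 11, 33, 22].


After one pass: [3, 33, 11, 33, 22, 38]


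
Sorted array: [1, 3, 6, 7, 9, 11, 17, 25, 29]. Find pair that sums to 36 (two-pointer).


Two pointers: lo=0, hi=8
Found pair: (7, 29) summing to 36


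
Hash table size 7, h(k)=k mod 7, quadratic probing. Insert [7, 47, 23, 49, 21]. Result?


Insertions: 7->slot 0; 47->slot 5; 23->slot 2; 49->slot 1; 21->slot 4
Table: [7, 49, 23, None, 21, 47, None]


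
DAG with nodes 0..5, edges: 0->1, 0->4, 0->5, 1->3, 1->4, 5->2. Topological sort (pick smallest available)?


Kahn's algorithm, process smallest node first
Order: [0, 1, 3, 4, 5, 2]


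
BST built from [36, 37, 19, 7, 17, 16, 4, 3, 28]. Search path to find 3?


BST root = 36
Search for 3: compare at each node
Path: [36, 19, 7, 4, 3]


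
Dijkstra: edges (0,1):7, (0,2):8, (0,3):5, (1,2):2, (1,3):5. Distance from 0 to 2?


Dijkstra from 0:
Distances: {0: 0, 1: 7, 2: 8, 3: 5}
Shortest distance to 2 = 8, path = [0, 2]


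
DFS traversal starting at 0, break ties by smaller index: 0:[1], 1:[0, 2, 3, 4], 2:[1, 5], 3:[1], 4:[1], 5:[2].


DFS stack-based: start with [0]
Visit order: [0, 1, 2, 5, 3, 4]


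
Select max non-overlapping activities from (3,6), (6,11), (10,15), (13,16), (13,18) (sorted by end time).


Greedy: pick earliest-ending, then skip overlaps.
Selected (3 activities): [(3, 6), (6, 11), (13, 16)]


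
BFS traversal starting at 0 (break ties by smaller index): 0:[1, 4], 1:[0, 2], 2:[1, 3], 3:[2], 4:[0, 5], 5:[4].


BFS queue: start with [0]
Visit order: [0, 1, 4, 2, 5, 3]


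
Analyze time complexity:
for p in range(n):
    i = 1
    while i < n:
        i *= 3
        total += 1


Per nesting level: O(n) * O(log n) = O(n log n)
Complexity: O(n log n)


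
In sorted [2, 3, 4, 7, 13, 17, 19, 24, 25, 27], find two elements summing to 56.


Two pointers: lo=0, hi=9
No pair sums to 56


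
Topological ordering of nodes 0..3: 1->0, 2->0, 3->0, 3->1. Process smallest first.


Kahn's algorithm, process smallest node first
Order: [2, 3, 1, 0]


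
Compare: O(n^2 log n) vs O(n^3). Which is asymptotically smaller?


n^2 log n grows slower than cubic
O(n^2 log n) is asymptotically smaller; O(n^3) grows faster


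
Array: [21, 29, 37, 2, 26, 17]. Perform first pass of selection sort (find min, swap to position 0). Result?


After one pass: [2, 29, 37, 21, 26, 17]


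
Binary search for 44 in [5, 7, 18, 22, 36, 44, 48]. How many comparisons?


Search for 44:
[0,6] mid=3 arr[3]=22
[4,6] mid=5 arr[5]=44
Total: 2 comparisons


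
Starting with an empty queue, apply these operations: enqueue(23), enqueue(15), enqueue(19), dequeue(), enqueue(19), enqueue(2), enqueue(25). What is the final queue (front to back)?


enqueue(23) -> [23]
enqueue(15) -> [23, 15]
enqueue(19) -> [23, 15, 19]
dequeue() returns 23 -> [15, 19]
enqueue(19) -> [15, 19, 19]
enqueue(2) -> [15, 19, 19, 2]
enqueue(25) -> [15, 19, 19, 2, 25]
Final queue (front to back): [15, 19, 19, 2, 25]


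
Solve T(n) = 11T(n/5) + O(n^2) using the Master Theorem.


a=11, b=5, c=2. log_5(11)=1.490 < c=2. Case 3: O(n^c) = O(n^2)
Complexity: O(n^2)


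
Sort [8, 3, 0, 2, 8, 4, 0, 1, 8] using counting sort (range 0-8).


Count array: [2, 1, 1, 1, 1, 0, 0, 0, 3]
Reconstruct: [0, 0, 1, 2, 3, 4, 8, 8, 8]


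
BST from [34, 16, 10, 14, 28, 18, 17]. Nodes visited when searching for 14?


BST root = 34
Search for 14: compare at each node
Path: [34, 16, 10, 14]


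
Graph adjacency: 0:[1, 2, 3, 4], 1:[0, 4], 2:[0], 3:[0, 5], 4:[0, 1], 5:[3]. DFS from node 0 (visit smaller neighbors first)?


DFS stack-based: start with [0]
Visit order: [0, 1, 4, 2, 3, 5]


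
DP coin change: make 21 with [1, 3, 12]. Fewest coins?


dp[0]=0; dp[i]=1+min(dp[i-c] for c in coins)
...dp[16]=3, dp[17]=4, dp[18]=3, dp[19]=4, dp[20]=5, dp[21]=4
Minimum coins for 21 = 4


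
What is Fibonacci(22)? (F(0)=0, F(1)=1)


F(n)=F(n-1)+F(n-2)
...F(20)=6765, F(21)=10946, F(22)=17711


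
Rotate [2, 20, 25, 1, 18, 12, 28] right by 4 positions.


Right rotate by 4: [1, 18, 12, 28, 2, 20, 25]


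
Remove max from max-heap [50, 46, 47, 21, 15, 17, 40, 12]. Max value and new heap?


Max = 50
Replace root with last, heapify down
Resulting heap: [47, 46, 40, 21, 15, 17, 12]


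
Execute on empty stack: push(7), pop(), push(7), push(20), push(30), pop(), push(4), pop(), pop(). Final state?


push(7) -> [7]
pop() returns 7 -> []
push(7) -> [7]
push(20) -> [7, 20]
push(30) -> [7, 20, 30]
pop() returns 30 -> [7, 20]
push(4) -> [7, 20, 4]
pop() returns 4 -> [7, 20]
pop() returns 20 -> [7]
Final stack (bottom to top): [7]


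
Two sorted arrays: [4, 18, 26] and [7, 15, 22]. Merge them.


Compare heads, take smaller each step.
Merged: [4, 7, 15, 18, 22, 26]


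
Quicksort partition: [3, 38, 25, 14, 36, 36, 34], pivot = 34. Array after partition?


Elements <= 34 go left of pivot.
Result: [3, 25, 14, 34, 36, 36, 38], pivot at index 3


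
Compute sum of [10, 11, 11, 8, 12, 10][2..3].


Prefix sums: [0, 10, 21, 32, 40, 52, 62]
Sum[2..3] = prefix[4] - prefix[2] = 40 - 21 = 19


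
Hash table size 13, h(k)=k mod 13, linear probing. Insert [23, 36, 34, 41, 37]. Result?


Insertions: 23->slot 10; 36->slot 11; 34->slot 8; 41->slot 2; 37->slot 12
Table: [None, None, 41, None, None, None, None, None, 34, None, 23, 36, 37]


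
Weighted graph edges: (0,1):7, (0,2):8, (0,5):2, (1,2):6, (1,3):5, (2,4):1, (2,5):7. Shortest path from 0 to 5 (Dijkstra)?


Dijkstra from 0:
Distances: {0: 0, 1: 7, 2: 8, 3: 12, 4: 9, 5: 2}
Shortest distance to 5 = 2, path = [0, 5]


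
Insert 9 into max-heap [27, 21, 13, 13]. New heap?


Append 9: [27, 21, 13, 13, 9]
Bubble up: no swaps needed
Result: [27, 21, 13, 13, 9]


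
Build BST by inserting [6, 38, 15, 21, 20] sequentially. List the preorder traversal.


Root = 6; build tree by BST insertion.
Preorder traversal: [6, 38, 15, 21, 20]


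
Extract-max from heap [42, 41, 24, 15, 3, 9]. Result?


Max = 42
Replace root with last, heapify down
Resulting heap: [41, 15, 24, 9, 3]


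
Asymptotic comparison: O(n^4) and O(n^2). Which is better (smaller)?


quadratic grows slower than quartic
O(n^2) is asymptotically smaller; O(n^4) grows faster


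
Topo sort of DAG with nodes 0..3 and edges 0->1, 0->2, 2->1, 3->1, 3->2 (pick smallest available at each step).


Kahn's algorithm, process smallest node first
Order: [0, 3, 2, 1]


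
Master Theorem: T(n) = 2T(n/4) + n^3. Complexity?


a=2, b=4, c=3. log_4(2)=0.5 < c=3. Case 3: O(n^c) = O(n^3)
Complexity: O(n^3)


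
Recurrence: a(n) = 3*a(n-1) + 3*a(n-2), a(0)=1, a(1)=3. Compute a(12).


Build bottom-up:
...a(10)=507627, a(11)=1924560, a(12)=3*1924560+3*507627=7296561


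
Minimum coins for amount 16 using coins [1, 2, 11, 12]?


dp[0]=0; dp[i]=1+min(dp[i-c] for c in coins)
...dp[11]=1, dp[12]=1, dp[13]=2, dp[14]=2, dp[15]=3, dp[16]=3
Minimum coins for 16 = 3


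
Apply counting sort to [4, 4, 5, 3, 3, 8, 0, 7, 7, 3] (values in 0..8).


Count array: [1, 0, 0, 3, 2, 1, 0, 2, 1]
Reconstruct: [0, 3, 3, 3, 4, 4, 5, 7, 7, 8]


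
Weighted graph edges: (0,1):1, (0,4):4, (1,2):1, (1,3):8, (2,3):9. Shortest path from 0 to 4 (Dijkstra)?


Dijkstra from 0:
Distances: {0: 0, 1: 1, 2: 2, 3: 9, 4: 4}
Shortest distance to 4 = 4, path = [0, 4]


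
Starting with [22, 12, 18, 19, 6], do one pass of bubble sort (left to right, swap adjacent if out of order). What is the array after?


After one pass: [12, 18, 19, 6, 22]


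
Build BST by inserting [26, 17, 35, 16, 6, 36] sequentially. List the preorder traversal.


Root = 26; build tree by BST insertion.
Preorder traversal: [26, 17, 16, 6, 35, 36]


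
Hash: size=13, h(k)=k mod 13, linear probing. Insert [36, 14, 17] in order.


Insertions: 36->slot 10; 14->slot 1; 17->slot 4
Table: [None, 14, None, None, 17, None, None, None, None, None, 36, None, None]


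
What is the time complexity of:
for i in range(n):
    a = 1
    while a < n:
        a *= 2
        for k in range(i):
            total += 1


Per nesting level: O(n) * O(log n) * O(n) [triangular over i] = O(n^2 log n)
Complexity: O(n^2 log n)


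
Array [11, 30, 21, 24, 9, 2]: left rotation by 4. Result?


Left rotate by 4: [9, 2, 11, 30, 21, 24]


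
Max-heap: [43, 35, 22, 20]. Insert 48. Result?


Append 48: [43, 35, 22, 20, 48]
Bubble up: swap idx 4(48) with idx 1(35); swap idx 1(48) with idx 0(43)
Result: [48, 43, 22, 20, 35]


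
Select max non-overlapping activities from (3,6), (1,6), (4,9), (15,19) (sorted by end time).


Greedy: pick earliest-ending, then skip overlaps.
Selected (2 activities): [(3, 6), (15, 19)]


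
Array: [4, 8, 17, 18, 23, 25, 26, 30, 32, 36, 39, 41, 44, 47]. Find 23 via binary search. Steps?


Search for 23:
[0,13] mid=6 arr[6]=26
[0,5] mid=2 arr[2]=17
[3,5] mid=4 arr[4]=23
Total: 3 comparisons


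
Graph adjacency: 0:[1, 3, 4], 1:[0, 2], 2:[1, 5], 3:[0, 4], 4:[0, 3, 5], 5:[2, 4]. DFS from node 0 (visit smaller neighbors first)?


DFS stack-based: start with [0]
Visit order: [0, 1, 2, 5, 4, 3]


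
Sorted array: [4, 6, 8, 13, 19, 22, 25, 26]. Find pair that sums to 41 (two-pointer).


Two pointers: lo=0, hi=7
Found pair: (19, 22) summing to 41


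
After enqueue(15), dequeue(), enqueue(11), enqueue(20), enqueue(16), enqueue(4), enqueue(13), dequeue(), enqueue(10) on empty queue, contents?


enqueue(15) -> [15]
dequeue() returns 15 -> []
enqueue(11) -> [11]
enqueue(20) -> [11, 20]
enqueue(16) -> [11, 20, 16]
enqueue(4) -> [11, 20, 16, 4]
enqueue(13) -> [11, 20, 16, 4, 13]
dequeue() returns 11 -> [20, 16, 4, 13]
enqueue(10) -> [20, 16, 4, 13, 10]
Final queue (front to back): [20, 16, 4, 13, 10]


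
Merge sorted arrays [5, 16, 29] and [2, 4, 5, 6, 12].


Compare heads, take smaller each step.
Merged: [2, 4, 5, 5, 6, 12, 16, 29]


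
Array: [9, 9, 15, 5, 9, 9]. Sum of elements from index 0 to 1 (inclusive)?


Prefix sums: [0, 9, 18, 33, 38, 47, 56]
Sum[0..1] = prefix[2] - prefix[0] = 18 - 0 = 18


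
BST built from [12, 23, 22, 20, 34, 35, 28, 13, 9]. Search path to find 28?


BST root = 12
Search for 28: compare at each node
Path: [12, 23, 34, 28]


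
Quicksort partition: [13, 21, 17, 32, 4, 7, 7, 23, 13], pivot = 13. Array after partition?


Elements <= 13 go left of pivot.
Result: [13, 4, 7, 7, 13, 17, 32, 23, 21], pivot at index 4


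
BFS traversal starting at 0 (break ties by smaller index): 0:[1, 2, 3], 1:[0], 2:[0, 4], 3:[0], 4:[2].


BFS queue: start with [0]
Visit order: [0, 1, 2, 3, 4]


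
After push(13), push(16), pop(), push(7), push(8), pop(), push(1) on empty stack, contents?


push(13) -> [13]
push(16) -> [13, 16]
pop() returns 16 -> [13]
push(7) -> [13, 7]
push(8) -> [13, 7, 8]
pop() returns 8 -> [13, 7]
push(1) -> [13, 7, 1]
Final stack (bottom to top): [13, 7, 1]


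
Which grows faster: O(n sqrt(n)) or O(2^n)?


n^1.5 grows slower than exponential
O(n sqrt(n)) is asymptotically smaller; O(2^n) grows faster


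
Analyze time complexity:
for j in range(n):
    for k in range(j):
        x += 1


Per nesting level: O(n) * O(n) [triangular over j] = O(n^2)
Complexity: O(n^2)


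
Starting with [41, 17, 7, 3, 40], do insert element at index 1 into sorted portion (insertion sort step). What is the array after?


After one pass: [17, 41, 7, 3, 40]


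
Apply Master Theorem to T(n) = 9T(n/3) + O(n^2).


a=9, b=3, c=2. log_3(9)=2 = c=2. Case 2: O(n^c log n) = O(n^2 log n)
Complexity: O(n^2 log n)


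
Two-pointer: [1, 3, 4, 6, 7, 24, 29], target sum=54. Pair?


Two pointers: lo=0, hi=6
No pair sums to 54


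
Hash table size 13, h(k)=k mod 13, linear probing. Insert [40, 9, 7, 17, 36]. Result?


Insertions: 40->slot 1; 9->slot 9; 7->slot 7; 17->slot 4; 36->slot 10
Table: [None, 40, None, None, 17, None, None, 7, None, 9, 36, None, None]


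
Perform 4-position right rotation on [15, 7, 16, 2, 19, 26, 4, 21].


Right rotate by 4: [19, 26, 4, 21, 15, 7, 16, 2]


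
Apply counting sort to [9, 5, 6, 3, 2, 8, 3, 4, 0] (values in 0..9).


Count array: [1, 0, 1, 2, 1, 1, 1, 0, 1, 1]
Reconstruct: [0, 2, 3, 3, 4, 5, 6, 8, 9]


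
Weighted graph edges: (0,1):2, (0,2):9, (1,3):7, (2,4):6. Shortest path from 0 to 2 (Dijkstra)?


Dijkstra from 0:
Distances: {0: 0, 1: 2, 2: 9, 3: 9, 4: 15}
Shortest distance to 2 = 9, path = [0, 2]


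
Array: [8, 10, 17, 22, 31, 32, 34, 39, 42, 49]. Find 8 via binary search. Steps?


Search for 8:
[0,9] mid=4 arr[4]=31
[0,3] mid=1 arr[1]=10
[0,0] mid=0 arr[0]=8
Total: 3 comparisons


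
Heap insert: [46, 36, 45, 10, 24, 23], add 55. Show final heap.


Append 55: [46, 36, 45, 10, 24, 23, 55]
Bubble up: swap idx 6(55) with idx 2(45); swap idx 2(55) with idx 0(46)
Result: [55, 36, 46, 10, 24, 23, 45]


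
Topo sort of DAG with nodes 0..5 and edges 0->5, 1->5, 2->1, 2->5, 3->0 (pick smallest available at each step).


Kahn's algorithm, process smallest node first
Order: [2, 1, 3, 0, 4, 5]


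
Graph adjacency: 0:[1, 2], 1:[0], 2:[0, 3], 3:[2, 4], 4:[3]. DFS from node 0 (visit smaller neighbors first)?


DFS stack-based: start with [0]
Visit order: [0, 1, 2, 3, 4]


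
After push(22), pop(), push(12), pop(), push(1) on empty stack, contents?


push(22) -> [22]
pop() returns 22 -> []
push(12) -> [12]
pop() returns 12 -> []
push(1) -> [1]
Final stack (bottom to top): [1]


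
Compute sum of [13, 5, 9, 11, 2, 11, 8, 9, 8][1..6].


Prefix sums: [0, 13, 18, 27, 38, 40, 51, 59, 68, 76]
Sum[1..6] = prefix[7] - prefix[1] = 59 - 13 = 46


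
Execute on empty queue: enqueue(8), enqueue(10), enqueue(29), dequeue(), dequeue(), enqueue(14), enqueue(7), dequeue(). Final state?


enqueue(8) -> [8]
enqueue(10) -> [8, 10]
enqueue(29) -> [8, 10, 29]
dequeue() returns 8 -> [10, 29]
dequeue() returns 10 -> [29]
enqueue(14) -> [29, 14]
enqueue(7) -> [29, 14, 7]
dequeue() returns 29 -> [14, 7]
Final queue (front to back): [14, 7]


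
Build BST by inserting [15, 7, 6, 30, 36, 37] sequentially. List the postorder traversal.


Root = 15; build tree by BST insertion.
Postorder traversal: [6, 7, 37, 36, 30, 15]


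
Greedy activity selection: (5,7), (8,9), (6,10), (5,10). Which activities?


Greedy: pick earliest-ending, then skip overlaps.
Selected (2 activities): [(5, 7), (8, 9)]


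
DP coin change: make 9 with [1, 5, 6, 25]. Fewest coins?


dp[0]=0; dp[i]=1+min(dp[i-c] for c in coins)
...dp[4]=4, dp[5]=1, dp[6]=1, dp[7]=2, dp[8]=3, dp[9]=4
Minimum coins for 9 = 4


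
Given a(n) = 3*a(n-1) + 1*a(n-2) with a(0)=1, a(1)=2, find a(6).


Build bottom-up:
...a(4)=76, a(5)=251, a(6)=3*251+1*76=829


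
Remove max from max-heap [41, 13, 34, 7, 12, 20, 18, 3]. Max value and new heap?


Max = 41
Replace root with last, heapify down
Resulting heap: [34, 13, 20, 7, 12, 3, 18]


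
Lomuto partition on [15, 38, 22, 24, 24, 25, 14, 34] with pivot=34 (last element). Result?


Elements <= 34 go left of pivot.
Result: [15, 22, 24, 24, 25, 14, 34, 38], pivot at index 6


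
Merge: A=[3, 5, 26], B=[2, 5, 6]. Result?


Compare heads, take smaller each step.
Merged: [2, 3, 5, 5, 6, 26]


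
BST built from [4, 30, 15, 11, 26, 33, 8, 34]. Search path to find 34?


BST root = 4
Search for 34: compare at each node
Path: [4, 30, 33, 34]


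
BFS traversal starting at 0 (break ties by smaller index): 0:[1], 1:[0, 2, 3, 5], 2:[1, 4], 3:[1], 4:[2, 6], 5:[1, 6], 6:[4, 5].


BFS queue: start with [0]
Visit order: [0, 1, 2, 3, 5, 4, 6]


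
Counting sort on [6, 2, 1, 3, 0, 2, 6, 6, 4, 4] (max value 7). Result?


Count array: [1, 1, 2, 1, 2, 0, 3, 0]
Reconstruct: [0, 1, 2, 2, 3, 4, 4, 6, 6, 6]


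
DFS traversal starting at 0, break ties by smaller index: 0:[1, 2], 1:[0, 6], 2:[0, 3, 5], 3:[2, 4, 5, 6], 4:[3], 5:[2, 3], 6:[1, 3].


DFS stack-based: start with [0]
Visit order: [0, 1, 6, 3, 2, 5, 4]


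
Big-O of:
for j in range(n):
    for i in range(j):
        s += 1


Per nesting level: O(n) * O(n) [triangular over j] = O(n^2)
Complexity: O(n^2)


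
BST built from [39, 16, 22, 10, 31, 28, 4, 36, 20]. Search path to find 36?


BST root = 39
Search for 36: compare at each node
Path: [39, 16, 22, 31, 36]


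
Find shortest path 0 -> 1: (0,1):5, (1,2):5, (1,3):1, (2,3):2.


Dijkstra from 0:
Distances: {0: 0, 1: 5, 2: 8, 3: 6}
Shortest distance to 1 = 5, path = [0, 1]


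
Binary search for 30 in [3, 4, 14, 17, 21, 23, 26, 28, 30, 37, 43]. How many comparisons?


Search for 30:
[0,10] mid=5 arr[5]=23
[6,10] mid=8 arr[8]=30
Total: 2 comparisons


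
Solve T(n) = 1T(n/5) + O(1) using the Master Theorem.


a=1, b=5, c=0. log_5(1)=0 = c=0. Case 2: O(n^c log n) = O(log n)
Complexity: O(log n)


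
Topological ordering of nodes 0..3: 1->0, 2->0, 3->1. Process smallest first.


Kahn's algorithm, process smallest node first
Order: [2, 3, 1, 0]


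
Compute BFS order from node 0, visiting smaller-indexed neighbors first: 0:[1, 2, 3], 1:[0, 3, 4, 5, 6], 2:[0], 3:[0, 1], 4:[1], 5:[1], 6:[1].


BFS queue: start with [0]
Visit order: [0, 1, 2, 3, 4, 5, 6]


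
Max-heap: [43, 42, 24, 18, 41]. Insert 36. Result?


Append 36: [43, 42, 24, 18, 41, 36]
Bubble up: swap idx 5(36) with idx 2(24)
Result: [43, 42, 36, 18, 41, 24]


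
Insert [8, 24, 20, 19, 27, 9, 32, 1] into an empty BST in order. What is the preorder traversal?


Root = 8; build tree by BST insertion.
Preorder traversal: [8, 1, 24, 20, 19, 9, 27, 32]


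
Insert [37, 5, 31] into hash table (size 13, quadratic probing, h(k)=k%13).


Insertions: 37->slot 11; 5->slot 5; 31->slot 6
Table: [None, None, None, None, None, 5, 31, None, None, None, None, 37, None]


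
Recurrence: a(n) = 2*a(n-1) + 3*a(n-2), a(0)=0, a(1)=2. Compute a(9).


Build bottom-up:
...a(7)=1094, a(8)=3280, a(9)=2*3280+3*1094=9842


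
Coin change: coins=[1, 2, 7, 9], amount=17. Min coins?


dp[0]=0; dp[i]=1+min(dp[i-c] for c in coins)
...dp[12]=3, dp[13]=3, dp[14]=2, dp[15]=3, dp[16]=2, dp[17]=3
Minimum coins for 17 = 3


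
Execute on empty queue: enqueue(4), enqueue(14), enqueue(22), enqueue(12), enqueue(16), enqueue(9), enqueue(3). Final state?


enqueue(4) -> [4]
enqueue(14) -> [4, 14]
enqueue(22) -> [4, 14, 22]
enqueue(12) -> [4, 14, 22, 12]
enqueue(16) -> [4, 14, 22, 12, 16]
enqueue(9) -> [4, 14, 22, 12, 16, 9]
enqueue(3) -> [4, 14, 22, 12, 16, 9, 3]
Final queue (front to back): [4, 14, 22, 12, 16, 9, 3]


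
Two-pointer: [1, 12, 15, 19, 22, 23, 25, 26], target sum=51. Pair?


Two pointers: lo=0, hi=7
Found pair: (25, 26) summing to 51


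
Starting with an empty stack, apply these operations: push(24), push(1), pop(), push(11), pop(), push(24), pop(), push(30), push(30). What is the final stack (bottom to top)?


push(24) -> [24]
push(1) -> [24, 1]
pop() returns 1 -> [24]
push(11) -> [24, 11]
pop() returns 11 -> [24]
push(24) -> [24, 24]
pop() returns 24 -> [24]
push(30) -> [24, 30]
push(30) -> [24, 30, 30]
Final stack (bottom to top): [24, 30, 30]


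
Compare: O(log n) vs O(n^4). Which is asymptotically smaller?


logarithmic grows slower than quartic
O(log n) is asymptotically smaller; O(n^4) grows faster


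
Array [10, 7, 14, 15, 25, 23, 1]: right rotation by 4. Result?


Right rotate by 4: [15, 25, 23, 1, 10, 7, 14]


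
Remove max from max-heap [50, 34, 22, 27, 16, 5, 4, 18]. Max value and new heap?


Max = 50
Replace root with last, heapify down
Resulting heap: [34, 27, 22, 18, 16, 5, 4]


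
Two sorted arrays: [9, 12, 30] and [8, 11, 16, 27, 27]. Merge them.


Compare heads, take smaller each step.
Merged: [8, 9, 11, 12, 16, 27, 27, 30]


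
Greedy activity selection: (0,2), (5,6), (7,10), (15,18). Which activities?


Greedy: pick earliest-ending, then skip overlaps.
Selected (4 activities): [(0, 2), (5, 6), (7, 10), (15, 18)]


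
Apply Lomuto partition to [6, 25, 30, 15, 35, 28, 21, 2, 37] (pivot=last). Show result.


Elements <= 37 go left of pivot.
Result: [6, 25, 30, 15, 35, 28, 21, 2, 37], pivot at index 8


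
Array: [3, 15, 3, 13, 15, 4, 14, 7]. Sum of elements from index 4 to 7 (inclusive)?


Prefix sums: [0, 3, 18, 21, 34, 49, 53, 67, 74]
Sum[4..7] = prefix[8] - prefix[4] = 74 - 34 = 40


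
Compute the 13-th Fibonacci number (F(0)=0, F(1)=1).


F(n)=F(n-1)+F(n-2)
...F(11)=89, F(12)=144, F(13)=233


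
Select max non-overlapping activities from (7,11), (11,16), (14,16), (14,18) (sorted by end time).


Greedy: pick earliest-ending, then skip overlaps.
Selected (2 activities): [(7, 11), (11, 16)]


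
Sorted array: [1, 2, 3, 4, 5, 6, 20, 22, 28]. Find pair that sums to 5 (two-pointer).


Two pointers: lo=0, hi=8
Found pair: (1, 4) summing to 5


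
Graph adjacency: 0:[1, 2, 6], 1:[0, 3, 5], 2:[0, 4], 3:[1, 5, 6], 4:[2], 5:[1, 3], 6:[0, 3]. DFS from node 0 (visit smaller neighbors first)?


DFS stack-based: start with [0]
Visit order: [0, 1, 3, 5, 6, 2, 4]


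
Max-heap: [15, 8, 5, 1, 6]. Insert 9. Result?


Append 9: [15, 8, 5, 1, 6, 9]
Bubble up: swap idx 5(9) with idx 2(5)
Result: [15, 8, 9, 1, 6, 5]


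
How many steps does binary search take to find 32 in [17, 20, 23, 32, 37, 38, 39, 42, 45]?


Search for 32:
[0,8] mid=4 arr[4]=37
[0,3] mid=1 arr[1]=20
[2,3] mid=2 arr[2]=23
[3,3] mid=3 arr[3]=32
Total: 4 comparisons


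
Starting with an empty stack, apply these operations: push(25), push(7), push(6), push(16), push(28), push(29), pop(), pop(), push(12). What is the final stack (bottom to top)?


push(25) -> [25]
push(7) -> [25, 7]
push(6) -> [25, 7, 6]
push(16) -> [25, 7, 6, 16]
push(28) -> [25, 7, 6, 16, 28]
push(29) -> [25, 7, 6, 16, 28, 29]
pop() returns 29 -> [25, 7, 6, 16, 28]
pop() returns 28 -> [25, 7, 6, 16]
push(12) -> [25, 7, 6, 16, 12]
Final stack (bottom to top): [25, 7, 6, 16, 12]


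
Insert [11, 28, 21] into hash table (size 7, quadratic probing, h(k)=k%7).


Insertions: 11->slot 4; 28->slot 0; 21->slot 1
Table: [28, 21, None, None, 11, None, None]


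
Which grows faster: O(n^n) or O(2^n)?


exponential grows slower than n^n
O(2^n) is asymptotically smaller; O(n^n) grows faster


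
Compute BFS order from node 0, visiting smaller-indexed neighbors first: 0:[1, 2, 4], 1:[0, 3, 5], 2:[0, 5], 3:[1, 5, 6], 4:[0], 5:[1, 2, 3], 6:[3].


BFS queue: start with [0]
Visit order: [0, 1, 2, 4, 3, 5, 6]


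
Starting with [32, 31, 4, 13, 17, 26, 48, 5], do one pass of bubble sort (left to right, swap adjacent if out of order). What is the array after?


After one pass: [31, 4, 13, 17, 26, 32, 5, 48]


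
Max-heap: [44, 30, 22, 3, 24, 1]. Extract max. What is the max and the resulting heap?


Max = 44
Replace root with last, heapify down
Resulting heap: [30, 24, 22, 3, 1]


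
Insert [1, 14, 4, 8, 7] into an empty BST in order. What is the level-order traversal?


Root = 1; build tree by BST insertion.
Level-Order traversal: [1, 14, 4, 8, 7]


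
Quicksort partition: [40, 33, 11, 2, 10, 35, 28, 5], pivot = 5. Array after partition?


Elements <= 5 go left of pivot.
Result: [2, 5, 11, 40, 10, 35, 28, 33], pivot at index 1


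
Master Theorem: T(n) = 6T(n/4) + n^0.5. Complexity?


a=6, b=4, c=0.5. log_4(6)=1.292 > c=0.5. Case 1: O(n^log_b(a)) = O(n^1.292)
Complexity: O(n^1.292)
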